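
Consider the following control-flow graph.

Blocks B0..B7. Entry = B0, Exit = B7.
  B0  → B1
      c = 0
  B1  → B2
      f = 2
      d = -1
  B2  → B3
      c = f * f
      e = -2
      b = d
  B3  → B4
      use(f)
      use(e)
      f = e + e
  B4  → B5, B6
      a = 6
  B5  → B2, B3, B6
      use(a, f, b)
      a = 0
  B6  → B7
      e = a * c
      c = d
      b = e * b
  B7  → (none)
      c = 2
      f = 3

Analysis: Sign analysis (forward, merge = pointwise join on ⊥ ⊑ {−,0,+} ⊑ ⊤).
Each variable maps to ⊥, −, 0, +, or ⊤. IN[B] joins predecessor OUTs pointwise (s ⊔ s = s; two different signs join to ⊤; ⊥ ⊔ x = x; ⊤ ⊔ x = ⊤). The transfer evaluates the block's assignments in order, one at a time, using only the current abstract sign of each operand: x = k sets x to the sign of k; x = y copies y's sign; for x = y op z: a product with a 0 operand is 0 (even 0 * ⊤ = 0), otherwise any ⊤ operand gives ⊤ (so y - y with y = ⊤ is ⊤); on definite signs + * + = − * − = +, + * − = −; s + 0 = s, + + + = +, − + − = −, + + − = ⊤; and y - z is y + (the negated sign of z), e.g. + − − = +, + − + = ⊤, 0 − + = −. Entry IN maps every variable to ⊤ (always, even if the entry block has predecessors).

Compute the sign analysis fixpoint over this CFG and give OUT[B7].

Answer: {a: ⊤, b: ⊤, c: +, d: -, e: ⊤, f: +}

Working:
Per-block solution:
  B0:   IN=(all ⊤)   OUT={c:0; rest ⊤}
  B1:   IN={c:0; rest ⊤}   OUT={c:0, d:-, f:+; rest ⊤}
  B2:   IN={d:-; rest ⊤}   OUT={b:-, d:-, e:-; rest ⊤}
  B3:   IN={b:-, d:-, e:-; rest ⊤}   OUT={b:-, d:-, e:-, f:-; rest ⊤}
  B4:   IN={b:-, d:-, e:-, f:-; rest ⊤}   OUT={a:+, b:-, d:-, e:-, f:-; rest ⊤}
  B5:   IN={a:+, b:-, d:-, e:-, f:-; rest ⊤}   OUT={a:0, b:-, d:-, e:-, f:-; rest ⊤}
  B6:   IN={b:-, d:-, e:-, f:-; rest ⊤}   OUT={c:-, d:-, f:-; rest ⊤}
  B7:   IN={c:-, d:-, f:-; rest ⊤}   OUT={c:+, d:-, f:+; rest ⊤}

Merge at B7: IN[B7] = OUT[B6] = {a: ⊤, b: ⊤, c: -, d: -, e: ⊤, f: -}
Applying B7's transfer function to that IN value gives OUT[B7] (row B7 above).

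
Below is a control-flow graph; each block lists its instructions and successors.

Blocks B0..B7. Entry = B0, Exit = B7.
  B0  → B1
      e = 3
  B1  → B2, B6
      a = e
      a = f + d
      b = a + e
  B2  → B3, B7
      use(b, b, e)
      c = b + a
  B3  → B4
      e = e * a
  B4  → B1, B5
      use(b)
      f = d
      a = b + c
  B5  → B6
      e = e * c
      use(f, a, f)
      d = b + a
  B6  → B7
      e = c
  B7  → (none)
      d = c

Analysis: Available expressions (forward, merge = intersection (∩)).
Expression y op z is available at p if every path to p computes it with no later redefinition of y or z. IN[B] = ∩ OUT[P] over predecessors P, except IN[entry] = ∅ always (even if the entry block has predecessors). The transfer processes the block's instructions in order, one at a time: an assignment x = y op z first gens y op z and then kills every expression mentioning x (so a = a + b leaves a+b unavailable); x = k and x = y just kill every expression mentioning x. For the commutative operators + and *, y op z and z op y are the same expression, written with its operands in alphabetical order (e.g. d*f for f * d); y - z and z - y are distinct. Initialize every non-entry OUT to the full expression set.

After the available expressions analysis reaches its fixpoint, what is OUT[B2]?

Answer: {a+b, a+e, d+f}

Trace:
Converged values:
  B0: | IN={} | OUT={}
  B1: | IN={} | OUT={a+e, d+f}
  B2: | IN={a+e, d+f} | OUT={a+b, a+e, d+f}
  B3: | IN={a+b, a+e, d+f} | OUT={a+b, d+f}
  B4: | IN={a+b, d+f} | OUT={b+c}
  B5: | IN={b+c} | OUT={a+b, b+c}
  B6: | IN={} | OUT={}
  B7: | IN={} | OUT={}

Merge at B2: IN[B2] = OUT[B1] = {a+e, d+f}
Applying B2's transfer function to that IN value gives OUT[B2] (row B2 above).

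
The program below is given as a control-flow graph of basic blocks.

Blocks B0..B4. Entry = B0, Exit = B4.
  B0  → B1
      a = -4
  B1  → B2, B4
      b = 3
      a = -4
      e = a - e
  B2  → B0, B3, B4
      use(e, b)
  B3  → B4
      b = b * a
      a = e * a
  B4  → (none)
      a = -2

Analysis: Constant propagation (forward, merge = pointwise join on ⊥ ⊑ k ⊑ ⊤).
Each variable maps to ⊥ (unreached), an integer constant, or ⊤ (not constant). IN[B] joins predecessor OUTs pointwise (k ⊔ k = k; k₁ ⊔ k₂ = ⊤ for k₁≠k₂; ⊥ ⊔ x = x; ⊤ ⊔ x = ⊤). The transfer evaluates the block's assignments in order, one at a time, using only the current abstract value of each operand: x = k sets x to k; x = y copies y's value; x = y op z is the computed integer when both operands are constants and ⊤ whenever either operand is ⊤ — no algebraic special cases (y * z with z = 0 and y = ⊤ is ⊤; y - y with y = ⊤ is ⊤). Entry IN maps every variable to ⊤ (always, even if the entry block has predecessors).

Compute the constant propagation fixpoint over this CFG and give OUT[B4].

Fixpoint table:
  B0:   IN=(all ⊤)   OUT={a:-4; rest ⊤}
  B1:   IN={a:-4; rest ⊤}   OUT={a:-4, b:3; rest ⊤}
  B2:   IN={a:-4, b:3; rest ⊤}   OUT={a:-4, b:3; rest ⊤}
  B3:   IN={a:-4, b:3; rest ⊤}   OUT={b:-12; rest ⊤}
  B4:   IN=(all ⊤)   OUT={a:-2; rest ⊤}

Merge at B4: IN[B4] = OUT[B1] ⊔ OUT[B2] ⊔ OUT[B3] = {a: ⊤, b: ⊤, c: ⊤, d: ⊤, e: ⊤, f: ⊤}
Applying B4's transfer function to that IN value gives OUT[B4] (row B4 above).

Answer: {a: -2, b: ⊤, c: ⊤, d: ⊤, e: ⊤, f: ⊤}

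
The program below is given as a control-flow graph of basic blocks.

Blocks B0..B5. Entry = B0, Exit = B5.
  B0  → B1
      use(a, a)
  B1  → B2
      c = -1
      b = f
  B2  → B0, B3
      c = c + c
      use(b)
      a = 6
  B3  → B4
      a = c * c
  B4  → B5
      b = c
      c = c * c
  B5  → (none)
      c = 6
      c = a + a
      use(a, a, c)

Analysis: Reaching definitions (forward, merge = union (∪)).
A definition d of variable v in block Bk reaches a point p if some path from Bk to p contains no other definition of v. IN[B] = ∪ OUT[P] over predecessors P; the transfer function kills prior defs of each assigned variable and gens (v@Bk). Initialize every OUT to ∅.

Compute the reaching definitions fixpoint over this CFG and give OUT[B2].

Answer: {a@B2, b@B1, c@B2}

Derivation:
Converged values:
  B0:   IN={a@B2, b@B1, c@B2}   OUT={a@B2, b@B1, c@B2}
  B1:   IN={a@B2, b@B1, c@B2}   OUT={a@B2, b@B1, c@B1}
  B2:   IN={a@B2, b@B1, c@B1}   OUT={a@B2, b@B1, c@B2}
  B3:   IN={a@B2, b@B1, c@B2}   OUT={a@B3, b@B1, c@B2}
  B4:   IN={a@B3, b@B1, c@B2}   OUT={a@B3, b@B4, c@B4}
  B5:   IN={a@B3, b@B4, c@B4}   OUT={a@B3, b@B4, c@B5}

Merge at B2: IN[B2] = OUT[B1] = {a@B2, b@B1, c@B1}
Applying B2's transfer function to that IN value gives OUT[B2] (row B2 above).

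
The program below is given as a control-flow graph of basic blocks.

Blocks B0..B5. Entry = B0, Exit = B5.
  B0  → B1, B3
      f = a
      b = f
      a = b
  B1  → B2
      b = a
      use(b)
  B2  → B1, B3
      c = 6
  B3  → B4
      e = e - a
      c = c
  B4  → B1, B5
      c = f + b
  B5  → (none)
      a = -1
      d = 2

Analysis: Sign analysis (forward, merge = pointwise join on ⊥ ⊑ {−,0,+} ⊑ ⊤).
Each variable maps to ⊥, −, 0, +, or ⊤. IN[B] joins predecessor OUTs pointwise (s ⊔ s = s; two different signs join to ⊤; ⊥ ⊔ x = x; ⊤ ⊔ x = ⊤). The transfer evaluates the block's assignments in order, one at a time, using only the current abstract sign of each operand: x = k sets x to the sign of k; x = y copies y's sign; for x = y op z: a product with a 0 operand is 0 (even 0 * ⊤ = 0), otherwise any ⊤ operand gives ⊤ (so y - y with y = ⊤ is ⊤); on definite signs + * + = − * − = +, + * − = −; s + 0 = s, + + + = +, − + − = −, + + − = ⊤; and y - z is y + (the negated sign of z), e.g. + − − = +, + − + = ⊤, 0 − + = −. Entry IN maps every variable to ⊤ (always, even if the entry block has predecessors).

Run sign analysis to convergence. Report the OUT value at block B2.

Fixpoint table:
  B0:   IN=(all ⊤)   OUT=(all ⊤)
  B1:   IN=(all ⊤)   OUT=(all ⊤)
  B2:   IN=(all ⊤)   OUT={c:+; rest ⊤}
  B3:   IN=(all ⊤)   OUT=(all ⊤)
  B4:   IN=(all ⊤)   OUT=(all ⊤)
  B5:   IN=(all ⊤)   OUT={a:-, d:+; rest ⊤}

Merge at B2: IN[B2] = OUT[B1] = {a: ⊤, b: ⊤, c: ⊤, d: ⊤, e: ⊤, f: ⊤}
Applying B2's transfer function to that IN value gives OUT[B2] (row B2 above).

Answer: {a: ⊤, b: ⊤, c: +, d: ⊤, e: ⊤, f: ⊤}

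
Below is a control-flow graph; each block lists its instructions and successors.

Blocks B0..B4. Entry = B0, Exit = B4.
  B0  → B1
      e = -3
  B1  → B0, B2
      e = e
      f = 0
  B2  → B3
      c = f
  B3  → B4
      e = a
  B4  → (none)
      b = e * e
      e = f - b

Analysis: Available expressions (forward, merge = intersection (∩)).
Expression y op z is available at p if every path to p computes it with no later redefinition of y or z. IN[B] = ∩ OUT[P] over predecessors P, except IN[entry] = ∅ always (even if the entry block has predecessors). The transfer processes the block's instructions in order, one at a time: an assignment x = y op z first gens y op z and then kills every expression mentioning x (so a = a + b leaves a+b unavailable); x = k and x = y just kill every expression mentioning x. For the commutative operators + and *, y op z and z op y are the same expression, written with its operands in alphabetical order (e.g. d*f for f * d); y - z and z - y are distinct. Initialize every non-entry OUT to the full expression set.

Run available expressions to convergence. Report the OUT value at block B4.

Converged values:
  B0: | IN={} | OUT={}
  B1: | IN={} | OUT={}
  B2: | IN={} | OUT={}
  B3: | IN={} | OUT={}
  B4: | IN={} | OUT={f-b}

Merge at B4: IN[B4] = OUT[B3] = {}
Applying B4's transfer function to that IN value gives OUT[B4] (row B4 above).

Answer: {f-b}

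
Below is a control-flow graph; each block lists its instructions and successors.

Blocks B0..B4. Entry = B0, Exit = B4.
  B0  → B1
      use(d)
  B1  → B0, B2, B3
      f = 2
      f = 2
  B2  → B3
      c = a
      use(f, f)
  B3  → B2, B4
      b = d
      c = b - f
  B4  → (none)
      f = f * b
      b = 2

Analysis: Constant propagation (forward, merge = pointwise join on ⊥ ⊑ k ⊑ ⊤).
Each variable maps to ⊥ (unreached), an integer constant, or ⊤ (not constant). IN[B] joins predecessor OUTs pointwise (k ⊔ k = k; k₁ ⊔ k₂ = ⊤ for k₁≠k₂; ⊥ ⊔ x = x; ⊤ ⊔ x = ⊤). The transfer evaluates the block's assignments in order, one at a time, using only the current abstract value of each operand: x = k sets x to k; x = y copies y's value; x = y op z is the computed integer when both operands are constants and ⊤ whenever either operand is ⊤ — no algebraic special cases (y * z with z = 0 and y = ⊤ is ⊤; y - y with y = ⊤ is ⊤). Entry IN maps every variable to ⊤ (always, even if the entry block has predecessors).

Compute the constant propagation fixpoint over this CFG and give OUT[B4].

Fixpoint table:
  B0:   IN=(all ⊤)   OUT=(all ⊤)
  B1:   IN=(all ⊤)   OUT={f:2; rest ⊤}
  B2:   IN={f:2; rest ⊤}   OUT={f:2; rest ⊤}
  B3:   IN={f:2; rest ⊤}   OUT={f:2; rest ⊤}
  B4:   IN={f:2; rest ⊤}   OUT={b:2; rest ⊤}

Merge at B4: IN[B4] = OUT[B3] = {a: ⊤, b: ⊤, c: ⊤, d: ⊤, e: ⊤, f: 2}
Applying B4's transfer function to that IN value gives OUT[B4] (row B4 above).

Answer: {a: ⊤, b: 2, c: ⊤, d: ⊤, e: ⊤, f: ⊤}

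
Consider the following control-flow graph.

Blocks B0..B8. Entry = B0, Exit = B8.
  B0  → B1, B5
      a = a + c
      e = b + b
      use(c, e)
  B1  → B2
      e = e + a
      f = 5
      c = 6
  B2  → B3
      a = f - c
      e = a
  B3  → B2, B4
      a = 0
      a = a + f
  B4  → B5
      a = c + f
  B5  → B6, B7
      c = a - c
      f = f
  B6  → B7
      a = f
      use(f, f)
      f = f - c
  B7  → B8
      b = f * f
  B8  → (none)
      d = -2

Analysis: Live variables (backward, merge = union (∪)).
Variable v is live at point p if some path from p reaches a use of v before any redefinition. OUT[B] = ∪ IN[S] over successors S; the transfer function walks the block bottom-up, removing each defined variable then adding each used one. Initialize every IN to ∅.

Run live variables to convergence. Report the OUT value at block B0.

Converged values:
  B0: | IN={a, b, c, f} | OUT={a, c, e, f}
  B1: | IN={a, e} | OUT={c, f}
  B2: | IN={c, f} | OUT={c, f}
  B3: | IN={c, f} | OUT={c, f}
  B4: | IN={c, f} | OUT={a, c, f}
  B5: | IN={a, c, f} | OUT={c, f}
  B6: | IN={c, f} | OUT={f}
  B7: | IN={f} | OUT={}
  B8: | IN={} | OUT={}

Merge at B0: OUT[B0] = IN[B1] ⊔ IN[B5] = {a, c, e, f}

Answer: {a, c, e, f}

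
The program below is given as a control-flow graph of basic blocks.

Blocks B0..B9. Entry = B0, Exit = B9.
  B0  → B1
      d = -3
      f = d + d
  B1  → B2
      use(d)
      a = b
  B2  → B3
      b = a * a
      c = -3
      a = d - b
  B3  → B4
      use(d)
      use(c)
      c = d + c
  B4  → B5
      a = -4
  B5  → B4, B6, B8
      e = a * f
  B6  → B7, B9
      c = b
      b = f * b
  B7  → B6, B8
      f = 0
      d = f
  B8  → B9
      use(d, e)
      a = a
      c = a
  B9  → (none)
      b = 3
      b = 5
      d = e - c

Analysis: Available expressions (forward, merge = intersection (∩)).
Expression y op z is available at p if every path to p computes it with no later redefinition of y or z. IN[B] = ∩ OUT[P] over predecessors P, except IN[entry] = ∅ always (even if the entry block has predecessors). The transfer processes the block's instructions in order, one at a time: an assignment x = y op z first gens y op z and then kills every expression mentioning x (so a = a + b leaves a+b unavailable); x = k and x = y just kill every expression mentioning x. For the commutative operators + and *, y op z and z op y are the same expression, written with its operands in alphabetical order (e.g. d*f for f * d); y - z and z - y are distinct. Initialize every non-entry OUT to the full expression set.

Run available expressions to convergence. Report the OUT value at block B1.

Fixpoint table:
  B0:  IN={}  OUT={d+d}
  B1:  IN={d+d}  OUT={d+d}
  B2:  IN={d+d}  OUT={d+d, d-b}
  B3:  IN={d+d, d-b}  OUT={d+d, d-b}
  B4:  IN={d+d, d-b}  OUT={d+d, d-b}
  B5:  IN={d+d, d-b}  OUT={a*f, d+d, d-b}
  B6:  IN={}  OUT={}
  B7:  IN={}  OUT={}
  B8:  IN={}  OUT={}
  B9:  IN={}  OUT={e-c}

Merge at B1: IN[B1] = OUT[B0] = {d+d}
Applying B1's transfer function to that IN value gives OUT[B1] (row B1 above).

Answer: {d+d}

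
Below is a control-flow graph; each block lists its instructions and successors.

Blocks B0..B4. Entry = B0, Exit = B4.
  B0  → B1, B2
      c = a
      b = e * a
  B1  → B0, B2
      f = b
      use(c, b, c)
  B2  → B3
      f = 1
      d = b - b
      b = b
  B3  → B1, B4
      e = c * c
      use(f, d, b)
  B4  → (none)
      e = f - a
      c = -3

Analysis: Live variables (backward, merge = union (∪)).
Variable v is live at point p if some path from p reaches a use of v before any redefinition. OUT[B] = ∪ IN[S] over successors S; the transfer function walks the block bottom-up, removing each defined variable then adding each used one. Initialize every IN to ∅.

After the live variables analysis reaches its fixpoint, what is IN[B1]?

Answer: {a, b, c, e}

Derivation:
Per-block solution:
  B0:  IN={a, e}  OUT={a, b, c, e}
  B1:  IN={a, b, c, e}  OUT={a, b, c, e}
  B2:  IN={a, b, c}  OUT={a, b, c, d, f}
  B3:  IN={a, b, c, d, f}  OUT={a, b, c, e, f}
  B4:  IN={a, f}  OUT={}

Merge at B1: OUT[B1] = IN[B0] ⊔ IN[B2] = {a, b, c, e}
Applying B1's transfer function to that OUT value gives IN[B1] (row B1 above).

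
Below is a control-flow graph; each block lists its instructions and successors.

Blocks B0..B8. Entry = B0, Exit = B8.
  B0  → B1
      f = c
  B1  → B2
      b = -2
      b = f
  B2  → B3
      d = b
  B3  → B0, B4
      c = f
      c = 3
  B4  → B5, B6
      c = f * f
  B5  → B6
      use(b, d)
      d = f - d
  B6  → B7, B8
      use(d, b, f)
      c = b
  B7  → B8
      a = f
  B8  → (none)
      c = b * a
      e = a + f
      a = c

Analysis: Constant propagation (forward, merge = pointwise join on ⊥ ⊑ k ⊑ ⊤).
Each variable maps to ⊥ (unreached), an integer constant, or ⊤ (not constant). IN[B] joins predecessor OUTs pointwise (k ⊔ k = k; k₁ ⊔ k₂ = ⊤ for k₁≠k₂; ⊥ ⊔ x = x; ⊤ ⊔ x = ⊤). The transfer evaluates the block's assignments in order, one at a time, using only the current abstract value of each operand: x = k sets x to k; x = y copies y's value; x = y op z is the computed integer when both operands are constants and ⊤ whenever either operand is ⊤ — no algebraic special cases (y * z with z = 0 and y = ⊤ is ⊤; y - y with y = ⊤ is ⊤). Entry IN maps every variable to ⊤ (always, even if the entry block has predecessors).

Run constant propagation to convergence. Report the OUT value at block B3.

Answer: {a: ⊤, b: ⊤, c: 3, d: ⊤, e: ⊤, f: ⊤}

Working:
Converged values:
  B0:   IN=(all ⊤)   OUT=(all ⊤)
  B1:   IN=(all ⊤)   OUT=(all ⊤)
  B2:   IN=(all ⊤)   OUT=(all ⊤)
  B3:   IN=(all ⊤)   OUT={c:3; rest ⊤}
  B4:   IN={c:3; rest ⊤}   OUT=(all ⊤)
  B5:   IN=(all ⊤)   OUT=(all ⊤)
  B6:   IN=(all ⊤)   OUT=(all ⊤)
  B7:   IN=(all ⊤)   OUT=(all ⊤)
  B8:   IN=(all ⊤)   OUT=(all ⊤)

Merge at B3: IN[B3] = OUT[B2] = {a: ⊤, b: ⊤, c: ⊤, d: ⊤, e: ⊤, f: ⊤}
Applying B3's transfer function to that IN value gives OUT[B3] (row B3 above).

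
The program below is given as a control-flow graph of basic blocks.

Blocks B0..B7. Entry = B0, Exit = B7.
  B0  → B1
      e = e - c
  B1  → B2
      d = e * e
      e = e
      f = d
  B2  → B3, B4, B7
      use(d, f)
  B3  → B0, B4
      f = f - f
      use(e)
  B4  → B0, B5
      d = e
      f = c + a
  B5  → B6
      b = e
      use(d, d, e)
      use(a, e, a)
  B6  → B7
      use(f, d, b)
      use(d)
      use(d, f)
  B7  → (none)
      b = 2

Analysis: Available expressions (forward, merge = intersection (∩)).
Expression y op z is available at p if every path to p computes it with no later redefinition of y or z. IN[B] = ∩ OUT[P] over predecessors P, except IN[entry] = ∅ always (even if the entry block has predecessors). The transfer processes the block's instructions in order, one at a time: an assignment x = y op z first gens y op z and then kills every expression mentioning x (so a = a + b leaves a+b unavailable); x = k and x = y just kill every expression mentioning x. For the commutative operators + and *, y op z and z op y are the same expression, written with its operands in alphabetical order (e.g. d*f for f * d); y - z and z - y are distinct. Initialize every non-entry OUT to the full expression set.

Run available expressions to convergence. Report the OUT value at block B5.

Converged values:
  B0:  IN={}  OUT={}
  B1:  IN={}  OUT={}
  B2:  IN={}  OUT={}
  B3:  IN={}  OUT={}
  B4:  IN={}  OUT={a+c}
  B5:  IN={a+c}  OUT={a+c}
  B6:  IN={a+c}  OUT={a+c}
  B7:  IN={}  OUT={}

Merge at B5: IN[B5] = OUT[B4] = {a+c}
Applying B5's transfer function to that IN value gives OUT[B5] (row B5 above).

Answer: {a+c}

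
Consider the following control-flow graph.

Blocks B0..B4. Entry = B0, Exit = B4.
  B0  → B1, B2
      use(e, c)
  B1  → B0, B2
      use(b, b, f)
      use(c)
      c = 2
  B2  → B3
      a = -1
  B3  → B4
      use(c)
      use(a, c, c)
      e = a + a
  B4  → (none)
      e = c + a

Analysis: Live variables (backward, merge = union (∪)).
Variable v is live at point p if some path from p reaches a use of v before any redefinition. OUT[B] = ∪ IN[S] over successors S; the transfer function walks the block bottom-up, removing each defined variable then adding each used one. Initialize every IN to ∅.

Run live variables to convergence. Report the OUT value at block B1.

Fixpoint table:
  B0:  IN={b, c, e, f}  OUT={b, c, e, f}
  B1:  IN={b, c, e, f}  OUT={b, c, e, f}
  B2:  IN={c}  OUT={a, c}
  B3:  IN={a, c}  OUT={a, c}
  B4:  IN={a, c}  OUT={}

Merge at B1: OUT[B1] = IN[B0] ⊔ IN[B2] = {b, c, e, f}

Answer: {b, c, e, f}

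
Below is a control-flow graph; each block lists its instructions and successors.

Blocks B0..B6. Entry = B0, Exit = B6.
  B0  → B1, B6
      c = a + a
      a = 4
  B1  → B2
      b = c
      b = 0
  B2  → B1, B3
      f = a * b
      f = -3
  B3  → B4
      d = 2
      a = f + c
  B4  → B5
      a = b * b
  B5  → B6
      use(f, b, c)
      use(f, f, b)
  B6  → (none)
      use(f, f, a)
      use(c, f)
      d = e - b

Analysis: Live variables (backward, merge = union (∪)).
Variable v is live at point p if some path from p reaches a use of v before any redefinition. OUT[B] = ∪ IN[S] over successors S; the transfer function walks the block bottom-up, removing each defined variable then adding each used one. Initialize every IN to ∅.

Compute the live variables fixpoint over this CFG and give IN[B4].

Answer: {b, c, e, f}

Derivation:
Per-block solution:
  B0: | IN={a, b, e, f} | OUT={a, b, c, e, f}
  B1: | IN={a, c, e} | OUT={a, b, c, e}
  B2: | IN={a, b, c, e} | OUT={a, b, c, e, f}
  B3: | IN={b, c, e, f} | OUT={b, c, e, f}
  B4: | IN={b, c, e, f} | OUT={a, b, c, e, f}
  B5: | IN={a, b, c, e, f} | OUT={a, b, c, e, f}
  B6: | IN={a, b, c, e, f} | OUT={}

Merge at B4: OUT[B4] = IN[B5] = {a, b, c, e, f}
Applying B4's transfer function to that OUT value gives IN[B4] (row B4 above).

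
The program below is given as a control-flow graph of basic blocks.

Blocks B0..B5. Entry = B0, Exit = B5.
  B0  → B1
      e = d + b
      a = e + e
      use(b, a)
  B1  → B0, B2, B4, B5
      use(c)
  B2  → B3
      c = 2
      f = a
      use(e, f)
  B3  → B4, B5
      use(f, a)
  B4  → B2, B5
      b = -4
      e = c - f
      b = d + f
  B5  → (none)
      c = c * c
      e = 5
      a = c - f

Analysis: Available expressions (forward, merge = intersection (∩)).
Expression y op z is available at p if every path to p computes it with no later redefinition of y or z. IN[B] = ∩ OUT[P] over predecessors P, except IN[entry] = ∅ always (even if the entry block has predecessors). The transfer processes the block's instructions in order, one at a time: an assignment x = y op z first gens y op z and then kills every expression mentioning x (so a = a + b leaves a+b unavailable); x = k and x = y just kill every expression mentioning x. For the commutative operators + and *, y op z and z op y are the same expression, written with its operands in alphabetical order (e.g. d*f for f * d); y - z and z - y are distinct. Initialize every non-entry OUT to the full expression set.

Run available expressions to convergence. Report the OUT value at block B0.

Answer: {b+d, e+e}

Derivation:
Fixpoint table:
  B0:  IN={}  OUT={b+d, e+e}
  B1:  IN={b+d, e+e}  OUT={b+d, e+e}
  B2:  IN={}  OUT={}
  B3:  IN={}  OUT={}
  B4:  IN={}  OUT={c-f, d+f}
  B5:  IN={}  OUT={c-f}

Merge at B0 (entry node, so the boundary value {} is joined with the incoming edge(s)): IN[B0] = {} ∩ OUT[B1] = {}
Applying B0's transfer function to that IN value gives OUT[B0] (row B0 above).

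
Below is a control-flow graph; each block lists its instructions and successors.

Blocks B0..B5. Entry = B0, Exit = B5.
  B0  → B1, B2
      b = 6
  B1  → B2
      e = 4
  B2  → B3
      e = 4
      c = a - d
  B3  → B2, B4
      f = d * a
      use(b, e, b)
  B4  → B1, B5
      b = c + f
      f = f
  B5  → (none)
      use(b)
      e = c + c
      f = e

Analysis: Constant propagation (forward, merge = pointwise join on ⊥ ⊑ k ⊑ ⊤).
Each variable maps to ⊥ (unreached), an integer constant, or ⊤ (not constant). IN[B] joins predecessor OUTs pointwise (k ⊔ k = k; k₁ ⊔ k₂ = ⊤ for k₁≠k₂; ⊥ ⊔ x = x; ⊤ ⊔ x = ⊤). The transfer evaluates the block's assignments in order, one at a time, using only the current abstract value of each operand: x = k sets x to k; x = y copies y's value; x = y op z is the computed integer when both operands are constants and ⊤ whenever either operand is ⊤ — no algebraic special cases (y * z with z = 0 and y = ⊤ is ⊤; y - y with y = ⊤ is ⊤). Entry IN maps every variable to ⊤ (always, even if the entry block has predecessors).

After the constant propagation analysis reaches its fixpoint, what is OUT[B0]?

Converged values:
  B0:  IN=(all ⊤)  OUT={b:6; rest ⊤}
  B1:  IN=(all ⊤)  OUT={e:4; rest ⊤}
  B2:  IN=(all ⊤)  OUT={e:4; rest ⊤}
  B3:  IN={e:4; rest ⊤}  OUT={e:4; rest ⊤}
  B4:  IN={e:4; rest ⊤}  OUT={e:4; rest ⊤}
  B5:  IN={e:4; rest ⊤}  OUT=(all ⊤)

B0 is the boundary node: IN[B0] = {a: ⊤, b: ⊤, c: ⊤, d: ⊤, e: ⊤, f: ⊤}
Applying B0's transfer function to that IN value gives OUT[B0] (row B0 above).

Answer: {a: ⊤, b: 6, c: ⊤, d: ⊤, e: ⊤, f: ⊤}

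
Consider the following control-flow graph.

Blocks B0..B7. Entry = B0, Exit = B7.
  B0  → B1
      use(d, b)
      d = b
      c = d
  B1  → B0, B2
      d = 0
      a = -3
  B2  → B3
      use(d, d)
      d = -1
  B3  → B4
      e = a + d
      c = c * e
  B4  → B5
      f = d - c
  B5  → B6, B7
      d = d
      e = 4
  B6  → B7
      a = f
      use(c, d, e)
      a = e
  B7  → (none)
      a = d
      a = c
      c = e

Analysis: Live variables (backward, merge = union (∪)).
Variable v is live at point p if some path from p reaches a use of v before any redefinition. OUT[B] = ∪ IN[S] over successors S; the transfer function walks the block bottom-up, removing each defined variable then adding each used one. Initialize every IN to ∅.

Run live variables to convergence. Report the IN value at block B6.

Answer: {c, d, e, f}

Trace:
Per-block solution:
  B0:   IN={b, d}   OUT={b, c}
  B1:   IN={b, c}   OUT={a, b, c, d}
  B2:   IN={a, c, d}   OUT={a, c, d}
  B3:   IN={a, c, d}   OUT={c, d}
  B4:   IN={c, d}   OUT={c, d, f}
  B5:   IN={c, d, f}   OUT={c, d, e, f}
  B6:   IN={c, d, e, f}   OUT={c, d, e}
  B7:   IN={c, d, e}   OUT={}

Merge at B6: OUT[B6] = IN[B7] = {c, d, e}
Applying B6's transfer function to that OUT value gives IN[B6] (row B6 above).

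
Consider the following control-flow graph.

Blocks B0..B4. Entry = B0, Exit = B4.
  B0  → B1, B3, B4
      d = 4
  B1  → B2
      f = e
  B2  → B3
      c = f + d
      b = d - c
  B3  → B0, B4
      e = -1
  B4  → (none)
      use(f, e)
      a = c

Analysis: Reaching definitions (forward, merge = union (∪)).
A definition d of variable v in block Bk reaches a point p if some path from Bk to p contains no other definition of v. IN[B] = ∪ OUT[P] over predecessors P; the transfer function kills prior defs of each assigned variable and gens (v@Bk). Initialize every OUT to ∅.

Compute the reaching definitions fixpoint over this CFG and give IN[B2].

Answer: {b@B2, c@B2, d@B0, e@B3, f@B1}

Trace:
Per-block solution:
  B0:  IN={b@B2, c@B2, d@B0, e@B3, f@B1}  OUT={b@B2, c@B2, d@B0, e@B3, f@B1}
  B1:  IN={b@B2, c@B2, d@B0, e@B3, f@B1}  OUT={b@B2, c@B2, d@B0, e@B3, f@B1}
  B2:  IN={b@B2, c@B2, d@B0, e@B3, f@B1}  OUT={b@B2, c@B2, d@B0, e@B3, f@B1}
  B3:  IN={b@B2, c@B2, d@B0, e@B3, f@B1}  OUT={b@B2, c@B2, d@B0, e@B3, f@B1}
  B4:  IN={b@B2, c@B2, d@B0, e@B3, f@B1}  OUT={a@B4, b@B2, c@B2, d@B0, e@B3, f@B1}

Merge at B2: IN[B2] = OUT[B1] = {b@B2, c@B2, d@B0, e@B3, f@B1}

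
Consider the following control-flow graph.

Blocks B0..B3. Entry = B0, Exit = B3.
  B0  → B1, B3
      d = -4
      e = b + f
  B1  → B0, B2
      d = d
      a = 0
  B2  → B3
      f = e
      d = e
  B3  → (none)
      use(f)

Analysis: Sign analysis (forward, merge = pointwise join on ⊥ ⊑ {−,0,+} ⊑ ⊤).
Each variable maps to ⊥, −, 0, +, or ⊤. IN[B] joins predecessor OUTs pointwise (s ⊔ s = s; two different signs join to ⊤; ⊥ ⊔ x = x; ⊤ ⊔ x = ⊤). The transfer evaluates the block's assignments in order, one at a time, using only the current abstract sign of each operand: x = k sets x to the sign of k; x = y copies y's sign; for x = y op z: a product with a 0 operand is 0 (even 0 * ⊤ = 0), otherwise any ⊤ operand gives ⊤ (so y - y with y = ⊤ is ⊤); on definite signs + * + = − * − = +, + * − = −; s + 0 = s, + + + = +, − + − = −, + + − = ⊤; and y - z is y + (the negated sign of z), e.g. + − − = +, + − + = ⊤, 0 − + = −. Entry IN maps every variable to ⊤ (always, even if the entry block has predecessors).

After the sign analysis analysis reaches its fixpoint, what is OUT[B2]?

Answer: {a: 0, b: ⊤, c: ⊤, d: ⊤, e: ⊤, f: ⊤}

Trace:
Fixpoint table:
  B0:  IN=(all ⊤)  OUT={d:-; rest ⊤}
  B1:  IN={d:-; rest ⊤}  OUT={a:0, d:-; rest ⊤}
  B2:  IN={a:0, d:-; rest ⊤}  OUT={a:0; rest ⊤}
  B3:  IN=(all ⊤)  OUT=(all ⊤)

Merge at B2: IN[B2] = OUT[B1] = {a: 0, b: ⊤, c: ⊤, d: -, e: ⊤, f: ⊤}
Applying B2's transfer function to that IN value gives OUT[B2] (row B2 above).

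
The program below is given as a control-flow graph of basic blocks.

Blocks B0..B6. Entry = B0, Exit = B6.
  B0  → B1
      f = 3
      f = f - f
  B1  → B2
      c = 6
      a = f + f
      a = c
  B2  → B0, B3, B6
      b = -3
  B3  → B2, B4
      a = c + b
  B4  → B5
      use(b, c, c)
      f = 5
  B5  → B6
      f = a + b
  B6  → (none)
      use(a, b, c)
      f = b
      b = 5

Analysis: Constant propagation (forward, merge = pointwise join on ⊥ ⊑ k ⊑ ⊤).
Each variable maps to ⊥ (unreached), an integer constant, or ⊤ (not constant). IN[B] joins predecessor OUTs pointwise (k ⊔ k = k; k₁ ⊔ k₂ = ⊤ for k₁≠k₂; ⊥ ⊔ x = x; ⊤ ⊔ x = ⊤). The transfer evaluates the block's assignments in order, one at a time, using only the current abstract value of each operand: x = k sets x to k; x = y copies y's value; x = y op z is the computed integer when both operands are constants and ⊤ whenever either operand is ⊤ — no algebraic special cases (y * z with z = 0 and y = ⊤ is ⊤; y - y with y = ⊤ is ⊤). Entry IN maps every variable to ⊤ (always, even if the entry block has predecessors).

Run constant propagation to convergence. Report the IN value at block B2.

Fixpoint table:
  B0:   IN=(all ⊤)   OUT={f:0; rest ⊤}
  B1:   IN={f:0; rest ⊤}   OUT={a:6, c:6, f:0; rest ⊤}
  B2:   IN={c:6, f:0; rest ⊤}   OUT={b:-3, c:6, f:0; rest ⊤}
  B3:   IN={b:-3, c:6, f:0; rest ⊤}   OUT={a:3, b:-3, c:6, f:0; rest ⊤}
  B4:   IN={a:3, b:-3, c:6, f:0; rest ⊤}   OUT={a:3, b:-3, c:6, f:5; rest ⊤}
  B5:   IN={a:3, b:-3, c:6, f:5; rest ⊤}   OUT={a:3, b:-3, c:6, f:0; rest ⊤}
  B6:   IN={b:-3, c:6, f:0; rest ⊤}   OUT={b:5, c:6, f:-3; rest ⊤}

Merge at B2: IN[B2] = OUT[B1] ⊔ OUT[B3] = {a: ⊤, b: ⊤, c: 6, d: ⊤, e: ⊤, f: 0}

Answer: {a: ⊤, b: ⊤, c: 6, d: ⊤, e: ⊤, f: 0}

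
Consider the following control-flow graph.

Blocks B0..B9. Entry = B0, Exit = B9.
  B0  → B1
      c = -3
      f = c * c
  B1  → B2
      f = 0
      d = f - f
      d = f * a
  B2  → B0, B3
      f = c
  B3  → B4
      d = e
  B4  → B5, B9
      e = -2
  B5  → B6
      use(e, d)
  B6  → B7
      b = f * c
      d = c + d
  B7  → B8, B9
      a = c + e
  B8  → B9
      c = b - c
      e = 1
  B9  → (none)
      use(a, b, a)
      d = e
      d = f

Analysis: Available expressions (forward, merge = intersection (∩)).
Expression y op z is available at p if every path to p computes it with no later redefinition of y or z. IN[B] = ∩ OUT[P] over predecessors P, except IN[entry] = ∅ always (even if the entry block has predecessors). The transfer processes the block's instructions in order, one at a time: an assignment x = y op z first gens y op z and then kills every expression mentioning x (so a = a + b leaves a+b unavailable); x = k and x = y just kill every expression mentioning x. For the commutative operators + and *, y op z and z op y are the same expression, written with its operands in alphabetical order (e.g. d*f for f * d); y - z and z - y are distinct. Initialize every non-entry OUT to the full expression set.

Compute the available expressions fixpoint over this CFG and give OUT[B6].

Fixpoint table:
  B0:  IN={}  OUT={c*c}
  B1:  IN={c*c}  OUT={a*f, c*c, f-f}
  B2:  IN={a*f, c*c, f-f}  OUT={c*c}
  B3:  IN={c*c}  OUT={c*c}
  B4:  IN={c*c}  OUT={c*c}
  B5:  IN={c*c}  OUT={c*c}
  B6:  IN={c*c}  OUT={c*c, c*f}
  B7:  IN={c*c, c*f}  OUT={c*c, c*f, c+e}
  B8:  IN={c*c, c*f, c+e}  OUT={}
  B9:  IN={}  OUT={}

Merge at B6: IN[B6] = OUT[B5] = {c*c}
Applying B6's transfer function to that IN value gives OUT[B6] (row B6 above).

Answer: {c*c, c*f}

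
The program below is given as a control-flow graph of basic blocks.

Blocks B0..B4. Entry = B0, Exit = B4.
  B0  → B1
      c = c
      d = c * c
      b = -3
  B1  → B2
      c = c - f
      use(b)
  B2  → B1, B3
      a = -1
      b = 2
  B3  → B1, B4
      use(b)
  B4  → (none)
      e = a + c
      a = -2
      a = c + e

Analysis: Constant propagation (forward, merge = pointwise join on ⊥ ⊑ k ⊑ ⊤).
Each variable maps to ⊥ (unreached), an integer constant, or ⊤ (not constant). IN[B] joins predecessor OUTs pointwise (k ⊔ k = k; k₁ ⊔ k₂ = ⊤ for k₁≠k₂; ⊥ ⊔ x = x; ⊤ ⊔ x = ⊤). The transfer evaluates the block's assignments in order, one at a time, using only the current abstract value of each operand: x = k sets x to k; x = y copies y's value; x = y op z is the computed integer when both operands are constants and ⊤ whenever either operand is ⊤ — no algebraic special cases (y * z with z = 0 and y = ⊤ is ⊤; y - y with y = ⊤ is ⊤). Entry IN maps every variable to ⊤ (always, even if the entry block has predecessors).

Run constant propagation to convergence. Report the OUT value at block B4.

Answer: {a: ⊤, b: 2, c: ⊤, d: ⊤, e: ⊤, f: ⊤}

Working:
Converged values:
  B0: | IN=(all ⊤) | OUT={b:-3; rest ⊤}
  B1: | IN=(all ⊤) | OUT=(all ⊤)
  B2: | IN=(all ⊤) | OUT={a:-1, b:2; rest ⊤}
  B3: | IN={a:-1, b:2; rest ⊤} | OUT={a:-1, b:2; rest ⊤}
  B4: | IN={a:-1, b:2; rest ⊤} | OUT={b:2; rest ⊤}

Merge at B4: IN[B4] = OUT[B3] = {a: -1, b: 2, c: ⊤, d: ⊤, e: ⊤, f: ⊤}
Applying B4's transfer function to that IN value gives OUT[B4] (row B4 above).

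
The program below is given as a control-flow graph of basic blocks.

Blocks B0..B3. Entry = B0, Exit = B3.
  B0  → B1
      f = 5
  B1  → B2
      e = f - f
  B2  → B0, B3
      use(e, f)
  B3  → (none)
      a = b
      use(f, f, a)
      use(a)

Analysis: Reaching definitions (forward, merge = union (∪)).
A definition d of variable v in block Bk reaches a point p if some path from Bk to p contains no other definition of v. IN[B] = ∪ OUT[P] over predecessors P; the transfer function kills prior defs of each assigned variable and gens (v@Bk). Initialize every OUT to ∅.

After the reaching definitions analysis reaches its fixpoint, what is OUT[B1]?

Fixpoint table:
  B0: | IN={e@B1, f@B0} | OUT={e@B1, f@B0}
  B1: | IN={e@B1, f@B0} | OUT={e@B1, f@B0}
  B2: | IN={e@B1, f@B0} | OUT={e@B1, f@B0}
  B3: | IN={e@B1, f@B0} | OUT={a@B3, e@B1, f@B0}

Merge at B1: IN[B1] = OUT[B0] = {e@B1, f@B0}
Applying B1's transfer function to that IN value gives OUT[B1] (row B1 above).

Answer: {e@B1, f@B0}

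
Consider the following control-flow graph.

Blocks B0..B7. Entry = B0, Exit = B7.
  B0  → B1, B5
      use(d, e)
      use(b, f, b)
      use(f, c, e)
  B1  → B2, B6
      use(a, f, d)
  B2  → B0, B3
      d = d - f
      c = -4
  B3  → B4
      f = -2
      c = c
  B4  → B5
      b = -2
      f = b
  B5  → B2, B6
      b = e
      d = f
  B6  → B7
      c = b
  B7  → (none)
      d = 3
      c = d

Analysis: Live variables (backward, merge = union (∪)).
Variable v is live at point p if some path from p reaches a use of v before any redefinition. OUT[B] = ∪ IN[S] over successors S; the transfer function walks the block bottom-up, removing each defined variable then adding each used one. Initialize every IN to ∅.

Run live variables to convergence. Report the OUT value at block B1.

Converged values:
  B0:  IN={a, b, c, d, e, f}  OUT={a, b, d, e, f}
  B1:  IN={a, b, d, e, f}  OUT={a, b, d, e, f}
  B2:  IN={a, b, d, e, f}  OUT={a, b, c, d, e, f}
  B3:  IN={a, c, e}  OUT={a, e}
  B4:  IN={a, e}  OUT={a, e, f}
  B5:  IN={a, e, f}  OUT={a, b, d, e, f}
  B6:  IN={b}  OUT={}
  B7:  IN={}  OUT={}

Merge at B1: OUT[B1] = IN[B2] ⊔ IN[B6] = {a, b, d, e, f}

Answer: {a, b, d, e, f}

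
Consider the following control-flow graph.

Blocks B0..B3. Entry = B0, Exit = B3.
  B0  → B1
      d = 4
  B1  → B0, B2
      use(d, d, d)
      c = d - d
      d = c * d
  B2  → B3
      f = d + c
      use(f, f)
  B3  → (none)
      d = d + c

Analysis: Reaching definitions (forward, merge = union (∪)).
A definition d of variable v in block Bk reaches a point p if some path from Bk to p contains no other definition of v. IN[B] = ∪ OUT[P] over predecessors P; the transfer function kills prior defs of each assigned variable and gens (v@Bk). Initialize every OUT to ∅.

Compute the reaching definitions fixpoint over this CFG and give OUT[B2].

Answer: {c@B1, d@B1, f@B2}

Derivation:
Per-block solution:
  B0:  IN={c@B1, d@B1}  OUT={c@B1, d@B0}
  B1:  IN={c@B1, d@B0}  OUT={c@B1, d@B1}
  B2:  IN={c@B1, d@B1}  OUT={c@B1, d@B1, f@B2}
  B3:  IN={c@B1, d@B1, f@B2}  OUT={c@B1, d@B3, f@B2}

Merge at B2: IN[B2] = OUT[B1] = {c@B1, d@B1}
Applying B2's transfer function to that IN value gives OUT[B2] (row B2 above).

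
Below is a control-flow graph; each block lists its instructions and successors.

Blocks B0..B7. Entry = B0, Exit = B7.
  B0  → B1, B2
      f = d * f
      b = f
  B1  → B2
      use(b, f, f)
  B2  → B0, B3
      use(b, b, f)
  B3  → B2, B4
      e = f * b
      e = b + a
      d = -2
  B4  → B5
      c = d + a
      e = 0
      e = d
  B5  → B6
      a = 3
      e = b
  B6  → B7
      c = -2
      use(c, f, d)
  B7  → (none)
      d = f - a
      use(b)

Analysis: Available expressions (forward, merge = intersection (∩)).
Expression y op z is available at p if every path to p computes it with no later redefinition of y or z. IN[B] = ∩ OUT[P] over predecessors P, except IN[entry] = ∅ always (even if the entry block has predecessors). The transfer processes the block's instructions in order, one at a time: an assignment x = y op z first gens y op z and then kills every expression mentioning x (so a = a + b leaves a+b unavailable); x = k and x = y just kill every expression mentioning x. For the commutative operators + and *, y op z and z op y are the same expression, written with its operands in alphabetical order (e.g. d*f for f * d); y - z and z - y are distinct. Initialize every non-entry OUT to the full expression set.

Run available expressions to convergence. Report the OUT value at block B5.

Per-block solution:
  B0:  IN={}  OUT={}
  B1:  IN={}  OUT={}
  B2:  IN={}  OUT={}
  B3:  IN={}  OUT={a+b, b*f}
  B4:  IN={a+b, b*f}  OUT={a+b, a+d, b*f}
  B5:  IN={a+b, a+d, b*f}  OUT={b*f}
  B6:  IN={b*f}  OUT={b*f}
  B7:  IN={b*f}  OUT={b*f, f-a}

Merge at B5: IN[B5] = OUT[B4] = {a+b, a+d, b*f}
Applying B5's transfer function to that IN value gives OUT[B5] (row B5 above).

Answer: {b*f}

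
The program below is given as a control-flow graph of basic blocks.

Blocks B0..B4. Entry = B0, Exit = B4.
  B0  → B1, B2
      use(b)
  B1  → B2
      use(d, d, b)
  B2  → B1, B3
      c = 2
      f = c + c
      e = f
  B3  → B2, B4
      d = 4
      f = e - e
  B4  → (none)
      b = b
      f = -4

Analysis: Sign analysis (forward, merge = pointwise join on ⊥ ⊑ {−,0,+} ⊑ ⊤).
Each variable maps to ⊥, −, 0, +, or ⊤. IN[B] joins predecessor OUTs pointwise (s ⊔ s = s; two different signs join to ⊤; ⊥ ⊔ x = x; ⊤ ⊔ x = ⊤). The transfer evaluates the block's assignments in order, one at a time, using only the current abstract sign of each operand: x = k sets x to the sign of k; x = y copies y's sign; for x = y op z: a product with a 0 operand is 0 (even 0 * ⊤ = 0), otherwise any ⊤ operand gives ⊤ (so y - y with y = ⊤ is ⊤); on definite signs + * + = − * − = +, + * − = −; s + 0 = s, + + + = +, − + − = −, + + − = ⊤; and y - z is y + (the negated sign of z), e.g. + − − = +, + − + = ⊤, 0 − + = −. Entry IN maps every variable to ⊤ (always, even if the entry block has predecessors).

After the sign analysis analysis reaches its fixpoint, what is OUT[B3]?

Answer: {a: ⊤, b: ⊤, c: +, d: +, e: +, f: ⊤}

Derivation:
Converged values:
  B0:   IN=(all ⊤)   OUT=(all ⊤)
  B1:   IN=(all ⊤)   OUT=(all ⊤)
  B2:   IN=(all ⊤)   OUT={c:+, e:+, f:+; rest ⊤}
  B3:   IN={c:+, e:+, f:+; rest ⊤}   OUT={c:+, d:+, e:+; rest ⊤}
  B4:   IN={c:+, d:+, e:+; rest ⊤}   OUT={c:+, d:+, e:+, f:-; rest ⊤}

Merge at B3: IN[B3] = OUT[B2] = {a: ⊤, b: ⊤, c: +, d: ⊤, e: +, f: +}
Applying B3's transfer function to that IN value gives OUT[B3] (row B3 above).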